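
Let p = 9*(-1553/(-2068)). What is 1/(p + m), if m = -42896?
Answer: -2068/88694951 ≈ -2.3316e-5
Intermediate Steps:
p = 13977/2068 (p = 9*(-1553*(-1/2068)) = 9*(1553/2068) = 13977/2068 ≈ 6.7587)
1/(p + m) = 1/(13977/2068 - 42896) = 1/(-88694951/2068) = -2068/88694951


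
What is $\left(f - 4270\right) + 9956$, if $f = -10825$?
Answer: $-5139$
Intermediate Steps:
$\left(f - 4270\right) + 9956 = \left(-10825 - 4270\right) + 9956 = -15095 + 9956 = -5139$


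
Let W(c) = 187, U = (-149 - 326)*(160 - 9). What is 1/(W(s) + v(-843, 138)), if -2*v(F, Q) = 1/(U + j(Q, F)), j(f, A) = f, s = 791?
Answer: 143174/26773539 ≈ 0.0053476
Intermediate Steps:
U = -71725 (U = -475*151 = -71725)
v(F, Q) = -1/(2*(-71725 + Q))
1/(W(s) + v(-843, 138)) = 1/(187 - 1/(-143450 + 2*138)) = 1/(187 - 1/(-143450 + 276)) = 1/(187 - 1/(-143174)) = 1/(187 - 1*(-1/143174)) = 1/(187 + 1/143174) = 1/(26773539/143174) = 143174/26773539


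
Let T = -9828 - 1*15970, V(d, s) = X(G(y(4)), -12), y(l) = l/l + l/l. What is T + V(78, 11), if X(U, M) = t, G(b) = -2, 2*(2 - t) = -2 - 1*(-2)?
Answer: -25796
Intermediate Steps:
t = 2 (t = 2 - (-2 - 1*(-2))/2 = 2 - (-2 + 2)/2 = 2 - 1/2*0 = 2 + 0 = 2)
y(l) = 2 (y(l) = 1 + 1 = 2)
X(U, M) = 2
V(d, s) = 2
T = -25798 (T = -9828 - 15970 = -25798)
T + V(78, 11) = -25798 + 2 = -25796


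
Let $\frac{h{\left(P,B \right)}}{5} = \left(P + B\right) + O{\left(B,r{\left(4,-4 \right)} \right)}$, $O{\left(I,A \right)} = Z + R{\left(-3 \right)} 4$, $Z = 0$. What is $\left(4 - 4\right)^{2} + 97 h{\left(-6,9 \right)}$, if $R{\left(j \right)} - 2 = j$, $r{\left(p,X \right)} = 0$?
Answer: $-485$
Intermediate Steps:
$R{\left(j \right)} = 2 + j$
$O{\left(I,A \right)} = -4$ ($O{\left(I,A \right)} = 0 + \left(2 - 3\right) 4 = 0 - 4 = -4$)
$h{\left(P,B \right)} = -20 + 5 B + 5 P$ ($h{\left(P,B \right)} = 5 \left(\left(P + B\right) - 4\right) = 5 \left(\left(B + P\right) - 4\right) = 5 \left(-4 + B + P\right) = -20 + 5 B + 5 P$)
$\left(4 - 4\right)^{2} + 97 h{\left(-6,9 \right)} = \left(4 - 4\right)^{2} + 97 \left(-20 + 5 \cdot 9 + 5 \left(-6\right)\right) = 0^{2} + 97 \left(-20 + 45 - 30\right) = 0 + 97 \left(-5\right) = 0 - 485 = -485$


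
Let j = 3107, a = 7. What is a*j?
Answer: 21749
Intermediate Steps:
a*j = 7*3107 = 21749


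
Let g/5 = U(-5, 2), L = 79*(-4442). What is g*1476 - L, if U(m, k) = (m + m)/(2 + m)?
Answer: 375518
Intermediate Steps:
L = -350918
U(m, k) = 2*m/(2 + m) (U(m, k) = (2*m)/(2 + m) = 2*m/(2 + m))
g = 50/3 (g = 5*(2*(-5)/(2 - 5)) = 5*(2*(-5)/(-3)) = 5*(2*(-5)*(-⅓)) = 5*(10/3) = 50/3 ≈ 16.667)
g*1476 - L = (50/3)*1476 - 1*(-350918) = 24600 + 350918 = 375518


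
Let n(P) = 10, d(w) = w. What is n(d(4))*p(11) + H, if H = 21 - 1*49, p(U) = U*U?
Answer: 1182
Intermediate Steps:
p(U) = U²
H = -28 (H = 21 - 49 = -28)
n(d(4))*p(11) + H = 10*11² - 28 = 10*121 - 28 = 1210 - 28 = 1182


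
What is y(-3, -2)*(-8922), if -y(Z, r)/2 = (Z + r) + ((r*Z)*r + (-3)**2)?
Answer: -142752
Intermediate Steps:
y(Z, r) = -18 - 2*Z - 2*r - 2*Z*r**2 (y(Z, r) = -2*((Z + r) + ((r*Z)*r + (-3)**2)) = -2*((Z + r) + ((Z*r)*r + 9)) = -2*((Z + r) + (Z*r**2 + 9)) = -2*((Z + r) + (9 + Z*r**2)) = -2*(9 + Z + r + Z*r**2) = -18 - 2*Z - 2*r - 2*Z*r**2)
y(-3, -2)*(-8922) = (-18 - 2*(-3) - 2*(-2) - 2*(-3)*(-2)**2)*(-8922) = (-18 + 6 + 4 - 2*(-3)*4)*(-8922) = (-18 + 6 + 4 + 24)*(-8922) = 16*(-8922) = -142752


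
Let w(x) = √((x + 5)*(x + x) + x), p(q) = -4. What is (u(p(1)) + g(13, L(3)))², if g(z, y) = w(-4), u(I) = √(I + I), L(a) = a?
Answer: -20 - 8*√6 ≈ -39.596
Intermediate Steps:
u(I) = √2*√I (u(I) = √(2*I) = √2*√I)
w(x) = √(x + 2*x*(5 + x)) (w(x) = √((5 + x)*(2*x) + x) = √(2*x*(5 + x) + x) = √(x + 2*x*(5 + x)))
g(z, y) = 2*I*√3 (g(z, y) = √(-4*(11 + 2*(-4))) = √(-4*(11 - 8)) = √(-4*3) = √(-12) = 2*I*√3)
(u(p(1)) + g(13, L(3)))² = (√2*√(-4) + 2*I*√3)² = (√2*(2*I) + 2*I*√3)² = (2*I*√2 + 2*I*√3)²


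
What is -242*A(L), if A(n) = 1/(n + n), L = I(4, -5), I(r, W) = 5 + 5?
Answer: -121/10 ≈ -12.100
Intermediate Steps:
I(r, W) = 10
L = 10
A(n) = 1/(2*n)
-242*A(L) = -121/10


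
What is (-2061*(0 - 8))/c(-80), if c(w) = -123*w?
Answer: 687/410 ≈ 1.6756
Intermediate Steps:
(-2061*(0 - 8))/c(-80) = (-2061*(0 - 8))/((-123*(-80))) = -2061*(-8)/9840 = -229*(-72)*(1/9840) = 16488*(1/9840) = 687/410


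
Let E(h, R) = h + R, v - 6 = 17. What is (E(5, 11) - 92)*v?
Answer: -1748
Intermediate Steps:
v = 23 (v = 6 + 17 = 23)
E(h, R) = R + h
(E(5, 11) - 92)*v = ((11 + 5) - 92)*23 = (16 - 92)*23 = -76*23 = -1748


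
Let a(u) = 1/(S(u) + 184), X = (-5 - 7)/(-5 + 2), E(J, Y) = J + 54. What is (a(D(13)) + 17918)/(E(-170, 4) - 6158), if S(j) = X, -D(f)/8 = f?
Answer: -3368585/1179512 ≈ -2.8559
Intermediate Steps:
E(J, Y) = 54 + J
D(f) = -8*f
X = 4 (X = -12/(-3) = -12*(-1/3) = 4)
S(j) = 4
a(u) = 1/188 (a(u) = 1/(4 + 184) = 1/188)
(a(D(13)) + 17918)/(E(-170, 4) - 6158) = (1/188 + 17918)/((54 - 170) - 6158) = 3368585/(188*(-116 - 6158)) = (3368585/188)/(-6274) = (3368585/188)*(-1/6274) = -3368585/1179512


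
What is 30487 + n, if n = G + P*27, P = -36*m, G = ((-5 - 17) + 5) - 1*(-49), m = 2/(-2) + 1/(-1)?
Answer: 32463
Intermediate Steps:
m = -2 (m = 2*(-½) + 1*(-1) = -1 - 1 = -2)
G = 32 (G = (-22 + 5) + 49 = -17 + 49 = 32)
P = 72 (P = -36*(-2) = 72)
n = 1976 (n = 32 + 72*27 = 32 + 1944 = 1976)
30487 + n = 30487 + 1976 = 32463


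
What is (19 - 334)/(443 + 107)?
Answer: -63/110 ≈ -0.57273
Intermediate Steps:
(19 - 334)/(443 + 107) = -315/550 = -315*1/550 = -63/110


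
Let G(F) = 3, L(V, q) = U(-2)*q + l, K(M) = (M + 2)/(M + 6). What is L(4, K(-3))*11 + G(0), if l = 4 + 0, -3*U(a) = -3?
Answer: 130/3 ≈ 43.333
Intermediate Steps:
U(a) = 1 (U(a) = -1/3*(-3) = 1)
l = 4
K(M) = (2 + M)/(6 + M)
L(V, q) = 4 + q (L(V, q) = 1*q + 4 = q + 4 = 4 + q)
L(4, K(-3))*11 + G(0) = (4 + (2 - 3)/(6 - 3))*11 + 3 = (4 - 1/3)*11 + 3 = (11/3)*11 + 3 = 121/3 + 3 = 130/3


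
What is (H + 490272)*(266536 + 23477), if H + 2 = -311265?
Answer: 51913777065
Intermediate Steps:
H = -311267 (H = -2 - 311265 = -311267)
(H + 490272)*(266536 + 23477) = (-311267 + 490272)*(266536 + 23477) = 179005*290013 = 51913777065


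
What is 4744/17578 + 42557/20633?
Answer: 8999467/3858371 ≈ 2.3325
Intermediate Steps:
4744/17578 + 42557/20633 = 4744*(1/17578) + 42557*(1/20633) = 2372/8789 + 42557/20633 = 8999467/3858371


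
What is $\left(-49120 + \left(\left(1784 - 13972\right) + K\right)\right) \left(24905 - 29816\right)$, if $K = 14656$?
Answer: $229107972$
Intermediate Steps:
$\left(-49120 + \left(\left(1784 - 13972\right) + K\right)\right) \left(24905 - 29816\right) = \left(-49120 + \left(\left(1784 - 13972\right) + 14656\right)\right) \left(24905 - 29816\right) = \left(-49120 + \left(-12188 + 14656\right)\right) \left(-4911\right) = \left(-49120 + 2468\right) \left(-4911\right) = \left(-46652\right) \left(-4911\right) = 229107972$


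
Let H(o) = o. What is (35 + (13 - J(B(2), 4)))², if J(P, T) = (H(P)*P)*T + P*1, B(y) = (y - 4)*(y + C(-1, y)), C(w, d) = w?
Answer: 1156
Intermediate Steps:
B(y) = (-1 + y)*(-4 + y) (B(y) = (y - 4)*(y - 1) = (-4 + y)*(-1 + y) = (-1 + y)*(-4 + y))
J(P, T) = P + T*P² (J(P, T) = (P*P)*T + P*1 = P²*T + P = T*P² + P = P + T*P²)
(35 + (13 - J(B(2), 4)))² = (35 + (13 - (4 + 2² - 5*2)*(1 + (4 + 2² - 5*2)*4)))² = (35 + (13 - (4 + 4 - 10)*(1 + (4 + 4 - 10)*4)))² = (35 + (13 - (-2)*(1 - 2*4)))² = (35 + (13 - (-2)*(1 - 8)))² = (35 + (13 - (-2)*(-7)))² = (35 + (13 - 1*14))² = (35 + (13 - 14))² = (35 - 1)² = 34² = 1156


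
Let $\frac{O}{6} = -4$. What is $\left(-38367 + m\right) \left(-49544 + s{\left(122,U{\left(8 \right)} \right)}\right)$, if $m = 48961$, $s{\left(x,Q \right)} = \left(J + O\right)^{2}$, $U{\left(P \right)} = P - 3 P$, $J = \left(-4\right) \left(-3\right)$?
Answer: $-523343600$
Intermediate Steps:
$O = -24$ ($O = 6 \left(-4\right) = -24$)
$J = 12$
$U{\left(P \right)} = - 2 P$
$s{\left(x,Q \right)} = 144$ ($s{\left(x,Q \right)} = \left(12 - 24\right)^{2} = \left(-12\right)^{2} = 144$)
$\left(-38367 + m\right) \left(-49544 + s{\left(122,U{\left(8 \right)} \right)}\right) = \left(-38367 + 48961\right) \left(-49544 + 144\right) = 10594 \left(-49400\right) = -523343600$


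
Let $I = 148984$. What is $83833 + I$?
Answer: $232817$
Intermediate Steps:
$83833 + I = 83833 + 148984 = 232817$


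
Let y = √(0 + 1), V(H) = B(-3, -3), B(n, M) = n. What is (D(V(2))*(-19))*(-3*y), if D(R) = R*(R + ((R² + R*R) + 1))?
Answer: -2736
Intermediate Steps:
V(H) = -3
y = 1 (y = √1 = 1)
D(R) = R*(1 + R + 2*R²) (D(R) = R*(R + ((R² + R²) + 1)) = R*(R + (2*R² + 1)) = R*(R + (1 + 2*R²)) = R*(1 + R + 2*R²))
(D(V(2))*(-19))*(-3*y) = (-3*(1 - 3 + 2*(-3)²)*(-19))*(-3*1) = (-3*(1 - 3 + 2*9)*(-19))*(-3) = (-3*(1 - 3 + 18)*(-19))*(-3) = (-3*16*(-19))*(-3) = -48*(-19)*(-3) = 912*(-3) = -2736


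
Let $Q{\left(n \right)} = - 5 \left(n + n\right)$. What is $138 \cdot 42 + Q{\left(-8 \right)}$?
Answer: $5876$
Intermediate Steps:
$Q{\left(n \right)} = - 10 n$ ($Q{\left(n \right)} = - 5 \cdot 2 n = - 10 n$)
$138 \cdot 42 + Q{\left(-8 \right)} = 138 \cdot 42 - -80 = 5796 + 80 = 5876$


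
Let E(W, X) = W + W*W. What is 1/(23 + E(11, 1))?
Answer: 1/155 ≈ 0.0064516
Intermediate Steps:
E(W, X) = W + W**2
1/(23 + E(11, 1)) = 1/(23 + 11*(1 + 11)) = 1/(23 + 11*12) = 1/(23 + 132) = 1/155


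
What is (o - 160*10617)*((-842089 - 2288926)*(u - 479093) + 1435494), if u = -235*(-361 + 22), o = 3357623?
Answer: 2074651455262319342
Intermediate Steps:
u = 79665 (u = -235*(-339) = 79665)
(o - 160*10617)*((-842089 - 2288926)*(u - 479093) + 1435494) = (3357623 - 160*10617)*((-842089 - 2288926)*(79665 - 479093) + 1435494) = (3357623 - 1698720)*(-3131015*(-399428) + 1435494) = 1658903*(1250615059420 + 1435494) = 1658903*1250616494914 = 2074651455262319342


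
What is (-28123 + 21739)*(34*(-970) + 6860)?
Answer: 166750080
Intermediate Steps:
(-28123 + 21739)*(34*(-970) + 6860) = -6384*(-32980 + 6860) = -6384*(-26120) = 166750080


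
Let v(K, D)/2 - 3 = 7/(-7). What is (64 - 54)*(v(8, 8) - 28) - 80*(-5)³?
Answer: 9760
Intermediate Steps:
v(K, D) = 4 (v(K, D) = 6 + 2*(7/(-7)) = 6 + 2*(7*(-⅐)) = 6 + 2*(-1) = 6 - 2 = 4)
(64 - 54)*(v(8, 8) - 28) - 80*(-5)³ = (64 - 54)*(4 - 28) - 80*(-5)³ = 10*(-24) - 80*(-125) = -240 + 10000 = 9760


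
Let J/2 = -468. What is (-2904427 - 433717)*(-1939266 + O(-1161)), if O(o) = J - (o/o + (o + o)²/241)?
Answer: 1578877375373408/241 ≈ 6.5514e+12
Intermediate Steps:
J = -936 (J = 2*(-468) = -936)
O(o) = -937 - 4*o²/241 (O(o) = -936 - (o/o + (o + o)²/241) = -936 - (1 + (2*o)²*(1/241)) = -936 - (1 + (4*o²)*(1/241)) = -936 - (1 + 4*o²/241) = -936 + (-1 - 4*o²/241) = -937 - 4*o²/241)
(-2904427 - 433717)*(-1939266 + O(-1161)) = (-2904427 - 433717)*(-1939266 + (-937 - 4/241*(-1161)²)) = -3338144*(-1939266 + (-937 - 4/241*1347921)) = -3338144*(-1939266 + (-937 - 5391684/241)) = -3338144*(-1939266 - 5617501/241) = -3338144*(-472980607/241) = 1578877375373408/241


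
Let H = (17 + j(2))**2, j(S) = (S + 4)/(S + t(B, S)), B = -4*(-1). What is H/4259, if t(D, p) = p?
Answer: 1369/17036 ≈ 0.080359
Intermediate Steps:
B = 4
j(S) = (4 + S)/(2*S) (j(S) = (S + 4)/(S + S) = (4 + S)/((2*S)) = (4 + S)*(1/(2*S)) = (4 + S)/(2*S))
H = 1369/4 (H = (17 + (1/2)*(4 + 2)/2)**2 = (17 + (1/2)*(1/2)*6)**2 = (17 + 3/2)**2 = (37/2)**2 = 1369/4 ≈ 342.25)
H/4259 = (1369/4)/4259 = (1369/4)*(1/4259) = 1369/17036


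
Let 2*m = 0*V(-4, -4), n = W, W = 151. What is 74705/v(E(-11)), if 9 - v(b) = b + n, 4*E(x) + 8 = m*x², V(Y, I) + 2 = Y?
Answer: -14941/28 ≈ -533.61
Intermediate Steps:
V(Y, I) = -2 + Y
n = 151
m = 0 (m = (0*(-2 - 4))/2 = (0*(-6))/2 = (½)*0 = 0)
E(x) = -2 (E(x) = -2 + (0*x²)/4 = -2 + (¼)*0 = -2 + 0 = -2)
v(b) = -142 - b (v(b) = 9 - (b + 151) = 9 - (151 + b) = 9 + (-151 - b) = -142 - b)
74705/v(E(-11)) = 74705/(-142 - 1*(-2)) = 74705/(-142 + 2) = 74705/(-140) = 74705*(-1/140) = -14941/28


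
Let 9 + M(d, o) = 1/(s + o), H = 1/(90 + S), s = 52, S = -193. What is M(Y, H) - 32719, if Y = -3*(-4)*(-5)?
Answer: -175258337/5355 ≈ -32728.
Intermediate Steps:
Y = -60 (Y = 12*(-5) = -60)
H = -1/103 (H = 1/(90 - 193) = 1/(-103) = -1/103 ≈ -0.0097087)
M(d, o) = -9 + 1/(52 + o)
M(Y, H) - 32719 = (-467 - 9*(-1/103))/(52 - 1/103) - 32719 = (-467 + 9/103)/(5355/103) - 32719 = (103/5355)*(-48092/103) - 32719 = -48092/5355 - 32719 = -175258337/5355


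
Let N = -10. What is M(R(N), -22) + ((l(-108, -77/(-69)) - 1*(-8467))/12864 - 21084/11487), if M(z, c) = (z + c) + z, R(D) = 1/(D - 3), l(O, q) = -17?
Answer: -1067178041/45737952 ≈ -23.332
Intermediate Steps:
R(D) = 1/(-3 + D)
M(z, c) = c + 2*z (M(z, c) = (c + z) + z = c + 2*z)
M(R(N), -22) + ((l(-108, -77/(-69)) - 1*(-8467))/12864 - 21084/11487) = (-22 + 2/(-3 - 10)) + ((-17 - 1*(-8467))/12864 - 21084/11487) = (-22 + 2/(-13)) + ((-17 + 8467)*(1/12864) - 21084*1/11487) = (-22 + 2*(-1/13)) + (8450*(1/12864) - 1004/547) = (-22 - 2/13) + (4225/6432 - 1004/547) = -288/13 - 4146653/3518304 = -1067178041/45737952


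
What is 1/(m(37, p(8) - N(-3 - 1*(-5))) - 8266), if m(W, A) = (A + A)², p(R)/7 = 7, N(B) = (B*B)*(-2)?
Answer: 1/4730 ≈ 0.00021142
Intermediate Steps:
N(B) = -2*B² (N(B) = B²*(-2) = -2*B²)
p(R) = 49 (p(R) = 7*7 = 49)
m(W, A) = 4*A² (m(W, A) = (2*A)² = 4*A²)
1/(m(37, p(8) - N(-3 - 1*(-5))) - 8266) = 1/(4*(49 - (-2)*(-3 - 1*(-5))²)² - 8266) = 1/(4*(49 - (-2)*(-3 + 5)²)² - 8266) = 1/(4*(49 - (-2)*2²)² - 8266) = 1/(4*(49 - (-2)*4)² - 8266) = 1/(4*(49 - 1*(-8))² - 8266) = 1/(4*(49 + 8)² - 8266) = 1/(4*57² - 8266) = 1/(4*3249 - 8266) = 1/(12996 - 8266) = 1/4730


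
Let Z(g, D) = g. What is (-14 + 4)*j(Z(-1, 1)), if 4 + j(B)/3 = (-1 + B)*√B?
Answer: 120 + 60*I ≈ 120.0 + 60.0*I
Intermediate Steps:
j(B) = -12 + 3*√B*(-1 + B) (j(B) = -12 + 3*((-1 + B)*√B) = -12 + 3*(√B*(-1 + B)) = -12 + 3*√B*(-1 + B))
(-14 + 4)*j(Z(-1, 1)) = (-14 + 4)*(-12 - 3*I + 3*(-1)^(3/2)) = -10*(-12 - 3*I + 3*(-I)) = -10*(-12 - 3*I - 3*I) = -10*(-12 - 6*I) = 120 + 60*I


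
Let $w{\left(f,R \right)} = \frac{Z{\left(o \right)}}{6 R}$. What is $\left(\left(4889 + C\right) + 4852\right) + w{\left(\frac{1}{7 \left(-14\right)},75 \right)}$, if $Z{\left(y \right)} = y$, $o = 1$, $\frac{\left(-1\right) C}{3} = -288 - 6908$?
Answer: $\frac{14098051}{450} \approx 31329.0$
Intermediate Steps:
$C = 21588$ ($C = - 3 \left(-288 - 6908\right) = \left(-3\right) \left(-7196\right) = 21588$)
$w{\left(f,R \right)} = \frac{1}{6 R}$ ($w{\left(f,R \right)} = 1 \frac{1}{6 R} = \frac{1}{6 R}$)
$\left(\left(4889 + C\right) + 4852\right) + w{\left(\frac{1}{7 \left(-14\right)},75 \right)} = \left(\left(4889 + 21588\right) + 4852\right) + \frac{1}{6 \cdot 75} = \left(26477 + 4852\right) + \frac{1}{6} \cdot \frac{1}{75} = 31329 + \frac{1}{450} = \frac{14098051}{450}$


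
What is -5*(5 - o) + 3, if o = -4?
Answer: -42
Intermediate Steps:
-5*(5 - o) + 3 = -5*(5 - 1*(-4)) + 3 = -5*(5 + 4) + 3 = -5*9 + 3 = -45 + 3 = -42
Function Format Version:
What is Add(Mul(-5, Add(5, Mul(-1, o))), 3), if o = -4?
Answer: -42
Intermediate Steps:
Add(Mul(-5, Add(5, Mul(-1, o))), 3) = Add(Mul(-5, Add(5, Mul(-1, -4))), 3) = Add(Mul(-5, Add(5, 4)), 3) = Add(Mul(-5, 9), 3) = Add(-45, 3) = -42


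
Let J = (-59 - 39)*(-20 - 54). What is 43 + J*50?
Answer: 362643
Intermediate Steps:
J = 7252 (J = -98*(-74) = 7252)
43 + J*50 = 43 + 7252*50 = 43 + 362600 = 362643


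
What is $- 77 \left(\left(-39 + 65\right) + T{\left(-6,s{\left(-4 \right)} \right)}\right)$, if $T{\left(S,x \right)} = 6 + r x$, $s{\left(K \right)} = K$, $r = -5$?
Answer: $-4004$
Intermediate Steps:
$T{\left(S,x \right)} = 6 - 5 x$
$- 77 \left(\left(-39 + 65\right) + T{\left(-6,s{\left(-4 \right)} \right)}\right) = - 77 \left(\left(-39 + 65\right) + \left(6 - -20\right)\right) = - 77 \left(26 + \left(6 + 20\right)\right) = - 77 \left(26 + 26\right) = \left(-77\right) 52 = -4004$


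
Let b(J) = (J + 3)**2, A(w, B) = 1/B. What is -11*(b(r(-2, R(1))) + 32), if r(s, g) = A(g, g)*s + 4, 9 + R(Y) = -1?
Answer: -23056/25 ≈ -922.24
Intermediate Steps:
R(Y) = -10 (R(Y) = -9 - 1 = -10)
r(s, g) = 4 + s/g (r(s, g) = s/g + 4 = 4 + s/g)
b(J) = (3 + J)**2
-11*(b(r(-2, R(1))) + 32) = -11*((3 + (4 - 2/(-10)))**2 + 32) = -11*((3 + (4 - 2*(-1/10)))**2 + 32) = -11*((3 + (4 + 1/5))**2 + 32) = -11*((3 + 21/5)**2 + 32) = -11*((36/5)**2 + 32) = -11*(1296/25 + 32) = -11*2096/25 = -23056/25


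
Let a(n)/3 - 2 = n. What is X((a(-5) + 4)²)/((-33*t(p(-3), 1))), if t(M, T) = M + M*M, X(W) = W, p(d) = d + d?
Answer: -5/198 ≈ -0.025253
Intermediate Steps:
p(d) = 2*d
a(n) = 6 + 3*n
t(M, T) = M + M²
X((a(-5) + 4)²)/((-33*t(p(-3), 1))) = ((6 + 3*(-5)) + 4)²/((-33*2*(-3)*(1 + 2*(-3)))) = ((6 - 15) + 4)²/((-(-198)*(1 - 6))) = (-9 + 4)²/((-(-198)*(-5))) = (-5)²/((-33*30)) = 25/(-990) = 25*(-1/990) = -5/198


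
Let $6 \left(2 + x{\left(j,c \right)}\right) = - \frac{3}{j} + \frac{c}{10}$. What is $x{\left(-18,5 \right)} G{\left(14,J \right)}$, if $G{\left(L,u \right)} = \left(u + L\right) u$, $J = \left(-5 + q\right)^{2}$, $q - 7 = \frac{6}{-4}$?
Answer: $- \frac{323}{48} \approx -6.7292$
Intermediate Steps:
$q = \frac{11}{2}$ ($q = 7 + \frac{6}{-4} = 7 + 6 \left(- \frac{1}{4}\right) = 7 - \frac{3}{2} = \frac{11}{2} \approx 5.5$)
$J = \frac{1}{4}$ ($J = \left(-5 + \frac{11}{2}\right)^{2} = \left(\frac{1}{2}\right)^{2} = \frac{1}{4} \approx 0.25$)
$x{\left(j,c \right)} = -2 - \frac{1}{2 j} + \frac{c}{60}$ ($x{\left(j,c \right)} = -2 + \frac{- \frac{3}{j} + \frac{c}{10}}{6} = -2 + \left(- \frac{1}{2 j} + \frac{c}{60}\right) = -2 - \frac{1}{2 j} + \frac{c}{60}$)
$G{\left(L,u \right)} = u \left(L + u\right)$ ($G{\left(L,u \right)} = \left(L + u\right) u = u \left(L + u\right)$)
$x{\left(-18,5 \right)} G{\left(14,J \right)} = \frac{-30 - 18 \left(-120 + 5\right)}{60 \left(-18\right)} \frac{14 + \frac{1}{4}}{4} = \frac{1}{60} \left(- \frac{1}{18}\right) \left(-30 - -2070\right) \frac{1}{4} \cdot \frac{57}{4} = \frac{1}{60} \left(- \frac{1}{18}\right) \left(-30 + 2070\right) \frac{57}{16} = \frac{1}{60} \left(- \frac{1}{18}\right) 2040 \cdot \frac{57}{16} = \left(- \frac{17}{9}\right) \frac{57}{16} = - \frac{323}{48}$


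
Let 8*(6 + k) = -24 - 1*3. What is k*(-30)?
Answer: 1125/4 ≈ 281.25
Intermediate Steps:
k = -75/8 (k = -6 + (-24 - 1*3)/8 = -6 + (-24 - 3)/8 = -6 + (⅛)*(-27) = -6 - 27/8 = -75/8 ≈ -9.3750)
k*(-30) = -75/8*(-30) = 1125/4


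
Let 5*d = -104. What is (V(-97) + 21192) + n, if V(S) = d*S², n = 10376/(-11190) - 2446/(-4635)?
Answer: -60342433366/345771 ≈ -1.7452e+5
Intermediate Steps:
d = -104/5 (d = (⅕)*(-104) = -104/5 ≈ -20.800)
n = -690734/1728855 (n = 10376*(-1/11190) - 2446*(-1/4635) = -5188/5595 + 2446/4635 = -690734/1728855 ≈ -0.39953)
V(S) = -104*S²/5
(V(-97) + 21192) + n = (-104/5*(-97)² + 21192) - 690734/1728855 = (-104/5*9409 + 21192) - 690734/1728855 = (-978536/5 + 21192) - 690734/1728855 = -872576/5 - 690734/1728855 = -60342433366/345771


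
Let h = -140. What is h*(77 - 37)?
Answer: -5600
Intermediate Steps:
h*(77 - 37) = -140*(77 - 37) = -140*40 = -5600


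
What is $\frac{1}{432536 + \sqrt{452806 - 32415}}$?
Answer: $\frac{432536}{187086970905} - \frac{\sqrt{420391}}{187086970905} \approx 2.3085 \cdot 10^{-6}$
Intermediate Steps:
$\frac{1}{432536 + \sqrt{452806 - 32415}} = \frac{1}{432536 + \sqrt{420391}}$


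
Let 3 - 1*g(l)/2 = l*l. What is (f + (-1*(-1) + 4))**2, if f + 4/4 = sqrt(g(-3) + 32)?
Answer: 36 + 16*sqrt(5) ≈ 71.777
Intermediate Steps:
g(l) = 6 - 2*l**2 (g(l) = 6 - 2*l*l = 6 - 2*l**2)
f = -1 + 2*sqrt(5) (f = -1 + sqrt((6 - 2*(-3)**2) + 32) = -1 + sqrt((6 - 2*9) + 32) = -1 + sqrt((6 - 18) + 32) = -1 + sqrt(-12 + 32) = -1 + sqrt(20) = -1 + 2*sqrt(5) ≈ 3.4721)
(f + (-1*(-1) + 4))**2 = ((-1 + 2*sqrt(5)) + (-1*(-1) + 4))**2 = ((-1 + 2*sqrt(5)) + (1 + 4))**2 = ((-1 + 2*sqrt(5)) + 5)**2 = (4 + 2*sqrt(5))**2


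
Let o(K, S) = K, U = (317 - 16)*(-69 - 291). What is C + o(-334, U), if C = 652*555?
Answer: 361526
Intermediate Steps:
U = -108360 (U = 301*(-360) = -108360)
C = 361860
C + o(-334, U) = 361860 - 334 = 361526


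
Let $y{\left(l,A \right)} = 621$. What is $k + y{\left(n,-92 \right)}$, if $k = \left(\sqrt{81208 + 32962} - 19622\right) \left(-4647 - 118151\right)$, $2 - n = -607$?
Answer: $2409542977 - 859586 \sqrt{2330} \approx 2.368 \cdot 10^{9}$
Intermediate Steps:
$n = 609$ ($n = 2 - -607 = 2 + 607 = 609$)
$k = 2409542356 - 859586 \sqrt{2330}$ ($k = \left(\sqrt{114170} - 19622\right) \left(-122798\right) = \left(7 \sqrt{2330} - 19622\right) \left(-122798\right) = \left(-19622 + 7 \sqrt{2330}\right) \left(-122798\right) = 2409542356 - 859586 \sqrt{2330} \approx 2.368 \cdot 10^{9}$)
$k + y{\left(n,-92 \right)} = \left(2409542356 - 859586 \sqrt{2330}\right) + 621 = 2409542977 - 859586 \sqrt{2330}$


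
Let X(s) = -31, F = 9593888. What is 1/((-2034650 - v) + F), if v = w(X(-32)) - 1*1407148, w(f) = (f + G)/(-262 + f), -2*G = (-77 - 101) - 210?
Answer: 293/2627151261 ≈ 1.1153e-7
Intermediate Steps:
G = 194 (G = -((-77 - 101) - 210)/2 = -(-178 - 210)/2 = -½*(-388) = 194)
w(f) = (194 + f)/(-262 + f) (w(f) = (f + 194)/(-262 + f) = (194 + f)/(-262 + f))
v = -412294527/293 (v = (194 - 31)/(-262 - 31) - 1*1407148 = 163/(-293) - 1407148 = -1/293*163 - 1407148 = -163/293 - 1407148 = -412294527/293 ≈ -1.4071e+6)
1/((-2034650 - v) + F) = 1/((-2034650 - 1*(-412294527/293)) + 9593888) = 1/((-2034650 + 412294527/293) + 9593888) = 1/(-183857923/293 + 9593888) = 1/(2627151261/293) = 293/2627151261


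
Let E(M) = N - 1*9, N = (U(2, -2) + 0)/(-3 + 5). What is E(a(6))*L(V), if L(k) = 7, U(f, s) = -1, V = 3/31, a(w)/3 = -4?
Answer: -133/2 ≈ -66.500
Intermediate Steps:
a(w) = -12 (a(w) = 3*(-4) = -12)
V = 3/31 (V = 3*(1/31) = 3/31 ≈ 0.096774)
N = -1/2 (N = (-1 + 0)/(-3 + 5) = -1/2 ≈ -0.50000)
E(M) = -19/2 (E(M) = -1/2 - 1*9 = -1/2 - 9 = -19/2)
E(a(6))*L(V) = -19/2*7 = -133/2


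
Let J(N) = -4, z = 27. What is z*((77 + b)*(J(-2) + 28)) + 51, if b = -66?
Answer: 7179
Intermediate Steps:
z*((77 + b)*(J(-2) + 28)) + 51 = 27*((77 - 66)*(-4 + 28)) + 51 = 27*(11*24) + 51 = 27*264 + 51 = 7128 + 51 = 7179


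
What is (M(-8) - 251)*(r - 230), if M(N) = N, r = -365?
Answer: 154105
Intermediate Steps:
(M(-8) - 251)*(r - 230) = (-8 - 251)*(-365 - 230) = -259*(-595) = 154105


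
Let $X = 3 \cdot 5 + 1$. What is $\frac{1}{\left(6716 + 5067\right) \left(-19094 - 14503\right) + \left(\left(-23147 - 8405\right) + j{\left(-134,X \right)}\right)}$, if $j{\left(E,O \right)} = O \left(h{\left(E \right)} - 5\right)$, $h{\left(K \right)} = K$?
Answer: $- \frac{1}{395907227} \approx -2.5258 \cdot 10^{-9}$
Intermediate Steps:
$X = 16$ ($X = 15 + 1 = 16$)
$j{\left(E,O \right)} = O \left(-5 + E\right)$ ($j{\left(E,O \right)} = O \left(E - 5\right) = O \left(-5 + E\right)$)
$\frac{1}{\left(6716 + 5067\right) \left(-19094 - 14503\right) + \left(\left(-23147 - 8405\right) + j{\left(-134,X \right)}\right)} = \frac{1}{\left(6716 + 5067\right) \left(-19094 - 14503\right) + \left(\left(-23147 - 8405\right) + 16 \left(-5 - 134\right)\right)} = \frac{1}{11783 \left(-33597\right) + \left(-31552 + 16 \left(-139\right)\right)} = \frac{1}{-395873451 - 33776} = \frac{1}{-395907227} = - \frac{1}{395907227}$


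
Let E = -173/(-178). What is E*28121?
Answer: 4864933/178 ≈ 27331.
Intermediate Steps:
E = 173/178 (E = -173*(-1/178) = 173/178 ≈ 0.97191)
E*28121 = (173/178)*28121 = 4864933/178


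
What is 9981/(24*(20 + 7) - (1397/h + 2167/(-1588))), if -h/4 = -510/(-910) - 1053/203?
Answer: 17593309080/1011566269 ≈ 17.392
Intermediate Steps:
h = 48840/2639 (h = -4*(-510/(-910) - 1053/203) = -4*(-510*(-1/910) - 1053*1/203) = -4*(51/91 - 1053/203) = -4*(-12210/2639) = 48840/2639 ≈ 18.507)
9981/(24*(20 + 7) - (1397/h + 2167/(-1588))) = 9981/(24*(20 + 7) - (1397/(48840/2639) + 2167/(-1588))) = 9981/(24*27 - (1397*(2639/48840) + 2167*(-1/1588))) = 9981/(648 - (335153/4440 - 2167/1588)) = 9981/(648 - 1*130650371/1762680) = 9981/(648 - 130650371/1762680) = 9981/(1011566269/1762680) = 9981*(1762680/1011566269) = 17593309080/1011566269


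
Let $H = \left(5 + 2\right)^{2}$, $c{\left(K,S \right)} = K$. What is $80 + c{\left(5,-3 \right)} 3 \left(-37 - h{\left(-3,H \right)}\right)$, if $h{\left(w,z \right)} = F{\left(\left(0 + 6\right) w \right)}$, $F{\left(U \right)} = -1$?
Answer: $-460$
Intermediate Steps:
$H = 49$ ($H = 7^{2} = 49$)
$h{\left(w,z \right)} = -1$
$80 + c{\left(5,-3 \right)} 3 \left(-37 - h{\left(-3,H \right)}\right) = 80 + 5 \cdot 3 \left(-37 - -1\right) = 80 + 15 \left(-37 + 1\right) = 80 + 15 \left(-36\right) = 80 - 540 = -460$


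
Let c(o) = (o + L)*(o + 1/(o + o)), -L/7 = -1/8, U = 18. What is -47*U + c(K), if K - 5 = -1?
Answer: -52857/64 ≈ -825.89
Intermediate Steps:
K = 4 (K = 5 - 1 = 4)
L = 7/8 (L = -(-7)/8 = -7*(-1/8) = 7/8 ≈ 0.87500)
c(o) = (7/8 + o)*(o + 1/(2*o)) (c(o) = (o + 7/8)*(o + 1/(o + o)) = (7/8 + o)*(o + 1/(2*o)))
-47*U + c(K) = -47*18 + (1/2 + 4**2 + (7/8)*4 + (7/16)/4) = -846 + (1/2 + 16 + 7/2 + (7/16)*(1/4)) = -846 + (1/2 + 16 + 7/2 + 7/64) = -846 + 1287/64 = -52857/64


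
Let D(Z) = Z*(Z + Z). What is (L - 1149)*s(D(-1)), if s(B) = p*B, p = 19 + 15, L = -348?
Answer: -101796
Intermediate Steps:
p = 34
D(Z) = 2*Z² (D(Z) = Z*(2*Z) = 2*Z²)
s(B) = 34*B
(L - 1149)*s(D(-1)) = (-348 - 1149)*(34*(2*(-1)²)) = -50898*2*1 = -50898*2 = -1497*68 = -101796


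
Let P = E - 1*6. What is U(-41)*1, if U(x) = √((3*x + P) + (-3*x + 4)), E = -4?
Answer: I*√6 ≈ 2.4495*I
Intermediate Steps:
P = -10 (P = -4 - 1*6 = -4 - 6 = -10)
U(x) = I*√6 (U(x) = √((3*x - 10) + (-3*x + 4)) = √((-10 + 3*x) + (4 - 3*x)) = √(-6) = I*√6)
U(-41)*1 = (I*√6)*1 = I*√6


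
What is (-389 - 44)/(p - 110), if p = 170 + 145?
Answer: -433/205 ≈ -2.1122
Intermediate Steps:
p = 315
(-389 - 44)/(p - 110) = (-389 - 44)/(315 - 110) = -433/205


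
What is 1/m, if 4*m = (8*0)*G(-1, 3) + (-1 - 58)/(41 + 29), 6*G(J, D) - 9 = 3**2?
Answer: -280/59 ≈ -4.7458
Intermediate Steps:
G(J, D) = 3 (G(J, D) = 3/2 + (1/6)*3**2 = 3/2 + (1/6)*9 = 3/2 + 3/2 = 3)
m = -59/280 (m = ((8*0)*3 + (-1 - 58)/(41 + 29))/4 = (0*3 - 59/70)/4 = (0 - 59*1/70)/4 = (0 - 59/70)/4 = (1/4)*(-59/70) = -59/280 ≈ -0.21071)
1/m = 1/(-59/280) = -280/59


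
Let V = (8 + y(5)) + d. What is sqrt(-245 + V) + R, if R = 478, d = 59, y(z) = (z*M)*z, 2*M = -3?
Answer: 478 + I*sqrt(862)/2 ≈ 478.0 + 14.68*I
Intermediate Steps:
M = -3/2 (M = (1/2)*(-3) = -3/2 ≈ -1.5000)
y(z) = -3*z**2/2 (y(z) = (z*(-3/2))*z = (-3*z/2)*z = -3*z**2/2)
V = 59/2 (V = (8 - 3/2*5**2) + 59 = (8 - 3/2*25) + 59 = (8 - 75/2) + 59 = -59/2 + 59 = 59/2 ≈ 29.500)
sqrt(-245 + V) + R = sqrt(-245 + 59/2) + 478 = sqrt(-431/2) + 478 = I*sqrt(862)/2 + 478 = 478 + I*sqrt(862)/2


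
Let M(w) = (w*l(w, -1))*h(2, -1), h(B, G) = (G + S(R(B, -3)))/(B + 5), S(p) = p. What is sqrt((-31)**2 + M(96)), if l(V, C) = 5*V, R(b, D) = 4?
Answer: sqrt(1014769)/7 ≈ 143.91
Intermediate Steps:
h(B, G) = (4 + G)/(5 + B) (h(B, G) = (G + 4)/(B + 5) = (4 + G)/(5 + B))
M(w) = 15*w**2/7 (M(w) = (w*(5*w))*((4 - 1)/(5 + 2)) = (5*w**2)*(3/7) = 15*w**2/7)
sqrt((-31)**2 + M(96)) = sqrt((-31)**2 + (15/7)*96**2) = sqrt(961 + (15/7)*9216) = sqrt(961 + 138240/7) = sqrt(144967/7) = sqrt(1014769)/7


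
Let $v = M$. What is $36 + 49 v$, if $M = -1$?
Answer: $-13$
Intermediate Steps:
$v = -1$
$36 + 49 v = 36 + 49 \left(-1\right) = 36 - 49 = -13$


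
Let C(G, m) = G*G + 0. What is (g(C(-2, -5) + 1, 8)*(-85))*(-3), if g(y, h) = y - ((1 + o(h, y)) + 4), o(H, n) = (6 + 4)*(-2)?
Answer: 5100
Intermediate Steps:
C(G, m) = G² (C(G, m) = G² + 0 = G²)
o(H, n) = -20 (o(H, n) = 10*(-2) = -20)
g(y, h) = 15 + y (g(y, h) = y - ((1 - 20) + 4) = y - (-19 + 4) = y - 1*(-15) = y + 15 = 15 + y)
(g(C(-2, -5) + 1, 8)*(-85))*(-3) = ((15 + ((-2)² + 1))*(-85))*(-3) = ((15 + (4 + 1))*(-85))*(-3) = ((15 + 5)*(-85))*(-3) = (20*(-85))*(-3) = -1700*(-3) = 5100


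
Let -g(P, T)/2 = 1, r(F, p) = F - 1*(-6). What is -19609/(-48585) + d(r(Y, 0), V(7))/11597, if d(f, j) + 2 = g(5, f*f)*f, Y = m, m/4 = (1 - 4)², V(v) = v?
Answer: 223227263/563440245 ≈ 0.39619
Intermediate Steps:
m = 36 (m = 4*(1 - 4)² = 4*(-3)² = 4*9 = 36)
Y = 36
r(F, p) = 6 + F (r(F, p) = F + 6 = 6 + F)
g(P, T) = -2 (g(P, T) = -2*1 = -2)
d(f, j) = -2 - 2*f
-19609/(-48585) + d(r(Y, 0), V(7))/11597 = -19609/(-48585) + (-2 - 2*(6 + 36))/11597 = -19609*(-1/48585) + (-2 - 2*42)*(1/11597) = 19609/48585 + (-2 - 84)*(1/11597) = 19609/48585 - 86*1/11597 = 19609/48585 - 86/11597 = 223227263/563440245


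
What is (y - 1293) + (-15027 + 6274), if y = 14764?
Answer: 4718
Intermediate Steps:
(y - 1293) + (-15027 + 6274) = (14764 - 1293) + (-15027 + 6274) = 13471 - 8753 = 4718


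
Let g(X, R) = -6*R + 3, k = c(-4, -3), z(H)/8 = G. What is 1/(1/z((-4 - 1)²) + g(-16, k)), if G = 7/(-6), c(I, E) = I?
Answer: 28/753 ≈ 0.037185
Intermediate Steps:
G = -7/6 (G = 7*(-⅙) = -7/6 ≈ -1.1667)
z(H) = -28/3 (z(H) = 8*(-7/6) = -28/3)
k = -4
g(X, R) = 3 - 6*R
1/(1/z((-4 - 1)²) + g(-16, k)) = 1/(1/(-28/3) + (3 - 6*(-4))) = 1/(-3/28 + (3 + 24)) = 1/(-3/28 + 27) = 1/(753/28) = 28/753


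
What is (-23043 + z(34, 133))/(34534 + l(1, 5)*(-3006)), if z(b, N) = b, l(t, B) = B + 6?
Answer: -23009/1468 ≈ -15.674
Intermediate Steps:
l(t, B) = 6 + B
(-23043 + z(34, 133))/(34534 + l(1, 5)*(-3006)) = (-23043 + 34)/(34534 + (6 + 5)*(-3006)) = -23009/(34534 + 11*(-3006)) = -23009/(34534 - 33066) = -23009/1468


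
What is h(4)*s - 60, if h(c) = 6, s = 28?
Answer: 108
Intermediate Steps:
h(4)*s - 60 = 6*28 - 60 = 168 - 60 = 108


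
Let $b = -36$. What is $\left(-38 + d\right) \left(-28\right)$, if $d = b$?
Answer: $2072$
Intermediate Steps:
$d = -36$
$\left(-38 + d\right) \left(-28\right) = \left(-38 - 36\right) \left(-28\right) = \left(-74\right) \left(-28\right) = 2072$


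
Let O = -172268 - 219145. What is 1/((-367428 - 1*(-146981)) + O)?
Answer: -1/611860 ≈ -1.6344e-6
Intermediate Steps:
O = -391413
1/((-367428 - 1*(-146981)) + O) = 1/((-367428 - 1*(-146981)) - 391413) = 1/((-367428 + 146981) - 391413) = 1/(-220447 - 391413) = 1/(-611860) = -1/611860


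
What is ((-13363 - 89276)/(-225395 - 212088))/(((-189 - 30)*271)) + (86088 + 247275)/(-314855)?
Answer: -2885176258677722/2724983814237595 ≈ -1.0588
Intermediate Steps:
((-13363 - 89276)/(-225395 - 212088))/(((-189 - 30)*271)) + (86088 + 247275)/(-314855) = (-102639/(-437483))/((-219*271)) + 333363*(-1/314855) = -102639*(-1/437483)/(-59349) - 333363/314855 = (102639/437483)*(-1/59349) - 333363/314855 = -34213/8654726189 - 333363/314855 = -2885176258677722/2724983814237595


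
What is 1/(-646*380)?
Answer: -1/245480 ≈ -4.0736e-6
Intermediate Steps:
1/(-646*380) = 1/(-245480) = -1/245480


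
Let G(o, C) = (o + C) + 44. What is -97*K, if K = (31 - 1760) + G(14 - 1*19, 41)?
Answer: 159953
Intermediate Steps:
G(o, C) = 44 + C + o (G(o, C) = (C + o) + 44 = 44 + C + o)
K = -1649 (K = (31 - 1760) + (44 + 41 + (14 - 1*19)) = -1729 + (44 + 41 + (14 - 19)) = -1729 + (44 + 41 - 5) = -1729 + 80 = -1649)
-97*K = -97*(-1649) = 159953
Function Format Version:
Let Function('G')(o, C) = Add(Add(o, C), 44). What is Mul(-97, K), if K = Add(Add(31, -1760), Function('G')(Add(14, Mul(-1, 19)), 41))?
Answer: 159953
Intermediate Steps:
Function('G')(o, C) = Add(44, C, o) (Function('G')(o, C) = Add(Add(C, o), 44) = Add(44, C, o))
K = -1649 (K = Add(Add(31, -1760), Add(44, 41, Add(14, Mul(-1, 19)))) = Add(-1729, Add(44, 41, Add(14, -19))) = Add(-1729, Add(44, 41, -5)) = Add(-1729, 80) = -1649)
Mul(-97, K) = Mul(-97, -1649) = 159953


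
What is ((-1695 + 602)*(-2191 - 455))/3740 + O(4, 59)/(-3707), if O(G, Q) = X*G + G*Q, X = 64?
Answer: 44293773/57290 ≈ 773.15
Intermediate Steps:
O(G, Q) = 64*G + G*Q
((-1695 + 602)*(-2191 - 455))/3740 + O(4, 59)/(-3707) = ((-1695 + 602)*(-2191 - 455))/3740 + (4*(64 + 59))/(-3707) = -1093*(-2646)*(1/3740) + (4*123)*(-1/3707) = 2892078*(1/3740) + 492*(-1/3707) = 1446039/1870 - 492/3707 = 44293773/57290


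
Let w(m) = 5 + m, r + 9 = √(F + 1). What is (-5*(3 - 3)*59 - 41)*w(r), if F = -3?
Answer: 164 - 41*I*√2 ≈ 164.0 - 57.983*I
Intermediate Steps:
r = -9 + I*√2 (r = -9 + √(-3 + 1) = -9 + √(-2) = -9 + I*√2 ≈ -9.0 + 1.4142*I)
(-5*(3 - 3)*59 - 41)*w(r) = (-5*(3 - 3)*59 - 41)*(5 + (-9 + I*√2)) = (-5*0*59 - 41)*(-4 + I*√2) = (0*59 - 41)*(-4 + I*√2) = (0 - 41)*(-4 + I*√2) = -41*(-4 + I*√2) = 164 - 41*I*√2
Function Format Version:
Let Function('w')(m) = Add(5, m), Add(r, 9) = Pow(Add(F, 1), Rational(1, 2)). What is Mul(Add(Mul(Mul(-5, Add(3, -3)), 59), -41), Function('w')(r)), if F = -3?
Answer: Add(164, Mul(-41, I, Pow(2, Rational(1, 2)))) ≈ Add(164.00, Mul(-57.983, I))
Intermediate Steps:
r = Add(-9, Mul(I, Pow(2, Rational(1, 2)))) (r = Add(-9, Pow(Add(-3, 1), Rational(1, 2))) = Add(-9, Pow(-2, Rational(1, 2))) = Add(-9, Mul(I, Pow(2, Rational(1, 2)))) ≈ Add(-9.0000, Mul(1.4142, I)))
Mul(Add(Mul(Mul(-5, Add(3, -3)), 59), -41), Function('w')(r)) = Mul(Add(Mul(Mul(-5, Add(3, -3)), 59), -41), Add(5, Add(-9, Mul(I, Pow(2, Rational(1, 2)))))) = Mul(Add(Mul(Mul(-5, 0), 59), -41), Add(-4, Mul(I, Pow(2, Rational(1, 2))))) = Mul(Add(Mul(0, 59), -41), Add(-4, Mul(I, Pow(2, Rational(1, 2))))) = Mul(Add(0, -41), Add(-4, Mul(I, Pow(2, Rational(1, 2))))) = Mul(-41, Add(-4, Mul(I, Pow(2, Rational(1, 2))))) = Add(164, Mul(-41, I, Pow(2, Rational(1, 2))))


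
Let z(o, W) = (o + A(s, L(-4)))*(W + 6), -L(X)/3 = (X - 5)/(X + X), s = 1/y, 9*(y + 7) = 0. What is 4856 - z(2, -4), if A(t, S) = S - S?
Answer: 4852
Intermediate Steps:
y = -7 (y = -7 + (1/9)*0 = -7 + 0 = -7)
s = -1/7 (s = 1/(-7) = -1/7 ≈ -0.14286)
L(X) = -3*(-5 + X)/(2*X) (L(X) = -3*(X - 5)/(X + X) = -3*(-5 + X)/(2*X))
A(t, S) = 0
z(o, W) = o*(6 + W) (z(o, W) = (o + 0)*(W + 6) = o*(6 + W))
4856 - z(2, -4) = 4856 - 2*(6 - 4) = 4856 - 2*2 = 4856 - 1*4 = 4856 - 4 = 4852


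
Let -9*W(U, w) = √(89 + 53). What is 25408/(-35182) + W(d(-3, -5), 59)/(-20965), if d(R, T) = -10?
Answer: -12704/17591 + √142/188685 ≈ -0.72212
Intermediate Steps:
W(U, w) = -√142/9 (W(U, w) = -√(89 + 53)/9 = -√142/9)
25408/(-35182) + W(d(-3, -5), 59)/(-20965) = 25408/(-35182) - √142/9/(-20965) = 25408*(-1/35182) - √142/9*(-1/20965) = -12704/17591 + √142/188685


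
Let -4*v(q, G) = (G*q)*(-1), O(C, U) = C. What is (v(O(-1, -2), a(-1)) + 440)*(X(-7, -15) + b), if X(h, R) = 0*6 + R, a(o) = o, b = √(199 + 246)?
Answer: -26415/4 + 1761*√445/4 ≈ 2683.3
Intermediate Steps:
b = √445 ≈ 21.095
X(h, R) = R (X(h, R) = 0 + R = R)
v(q, G) = G*q/4 (v(q, G) = -G*q*(-1)/4 = -(-1)*G*q/4 = G*q/4)
(v(O(-1, -2), a(-1)) + 440)*(X(-7, -15) + b) = ((¼)*(-1)*(-1) + 440)*(-15 + √445) = (¼ + 440)*(-15 + √445) = 1761*(-15 + √445)/4 = -26415/4 + 1761*√445/4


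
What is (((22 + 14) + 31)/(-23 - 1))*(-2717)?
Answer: 182039/24 ≈ 7585.0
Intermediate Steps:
(((22 + 14) + 31)/(-23 - 1))*(-2717) = ((36 + 31)/(-24))*(-2717) = (67*(-1/24))*(-2717) = -67/24*(-2717) = 182039/24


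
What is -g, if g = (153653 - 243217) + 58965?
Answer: 30599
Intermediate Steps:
g = -30599 (g = -89564 + 58965 = -30599)
-g = -1*(-30599) = 30599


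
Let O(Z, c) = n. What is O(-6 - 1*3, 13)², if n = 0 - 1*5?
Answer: 25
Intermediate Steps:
n = -5 (n = 0 - 5 = -5)
O(Z, c) = -5
O(-6 - 1*3, 13)² = (-5)² = 25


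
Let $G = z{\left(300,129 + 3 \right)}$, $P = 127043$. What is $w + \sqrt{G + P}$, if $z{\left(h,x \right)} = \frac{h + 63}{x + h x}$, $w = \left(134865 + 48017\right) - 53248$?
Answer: $129634 + \frac{\sqrt{46040894683}}{602} \approx 1.2999 \cdot 10^{5}$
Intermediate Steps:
$w = 129634$ ($w = 182882 - 53248 = 129634$)
$z{\left(h,x \right)} = \frac{63 + h}{x + h x}$
$G = \frac{11}{1204}$ ($G = \frac{63 + 300}{\left(129 + 3\right) \left(1 + 300\right)} = \frac{1}{132} \cdot \frac{1}{301} \cdot 363 = \frac{11}{1204} \approx 0.0091362$)
$w + \sqrt{G + P} = 129634 + \sqrt{\frac{11}{1204} + 127043} = 129634 + \sqrt{\frac{152959783}{1204}} = 129634 + \frac{\sqrt{46040894683}}{602}$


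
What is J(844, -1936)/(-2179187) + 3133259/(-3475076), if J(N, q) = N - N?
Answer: -3133259/3475076 ≈ -0.90164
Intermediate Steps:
J(N, q) = 0
J(844, -1936)/(-2179187) + 3133259/(-3475076) = 0/(-2179187) + 3133259/(-3475076) = 0*(-1/2179187) + 3133259*(-1/3475076) = 0 - 3133259/3475076 = -3133259/3475076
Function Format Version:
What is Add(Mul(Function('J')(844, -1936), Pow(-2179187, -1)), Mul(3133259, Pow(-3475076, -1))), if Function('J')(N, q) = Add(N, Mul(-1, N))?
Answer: Rational(-3133259, 3475076) ≈ -0.90164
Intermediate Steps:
Function('J')(N, q) = 0
Add(Mul(Function('J')(844, -1936), Pow(-2179187, -1)), Mul(3133259, Pow(-3475076, -1))) = Add(Mul(0, Pow(-2179187, -1)), Mul(3133259, Pow(-3475076, -1))) = Add(Mul(0, Rational(-1, 2179187)), Mul(3133259, Rational(-1, 3475076))) = Add(0, Rational(-3133259, 3475076)) = Rational(-3133259, 3475076)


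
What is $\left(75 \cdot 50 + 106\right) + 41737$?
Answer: $45593$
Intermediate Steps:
$\left(75 \cdot 50 + 106\right) + 41737 = \left(3750 + 106\right) + 41737 = 3856 + 41737 = 45593$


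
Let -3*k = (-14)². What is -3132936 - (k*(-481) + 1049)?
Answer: -9496231/3 ≈ -3.1654e+6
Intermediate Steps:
k = -196/3 (k = -⅓*(-14)² = -⅓*196 = -196/3 ≈ -65.333)
-3132936 - (k*(-481) + 1049) = -3132936 - (-196/3*(-481) + 1049) = -3132936 - (94276/3 + 1049) = -3132936 - 1*97423/3 = -3132936 - 97423/3 = -9496231/3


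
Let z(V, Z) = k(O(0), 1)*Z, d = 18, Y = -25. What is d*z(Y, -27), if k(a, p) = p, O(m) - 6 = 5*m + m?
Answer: -486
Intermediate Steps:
O(m) = 6 + 6*m (O(m) = 6 + (5*m + m) = 6 + 6*m)
z(V, Z) = Z (z(V, Z) = 1*Z = Z)
d*z(Y, -27) = 18*(-27) = -486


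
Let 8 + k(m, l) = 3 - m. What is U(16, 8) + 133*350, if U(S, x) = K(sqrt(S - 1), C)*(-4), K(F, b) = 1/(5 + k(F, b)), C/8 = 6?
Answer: 46550 + 4*sqrt(15)/15 ≈ 46551.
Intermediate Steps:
C = 48 (C = 8*6 = 48)
k(m, l) = -5 - m (k(m, l) = -8 + (3 - m) = -5 - m)
K(F, b) = -1/F (K(F, b) = 1/(5 + (-5 - F)) = 1/(-F) = -1/F)
U(S, x) = 4/sqrt(-1 + S) (U(S, x) = -1/(sqrt(S - 1))*(-4) = -1/(sqrt(-1 + S))*(-4) = -1/sqrt(-1 + S)*(-4) = 4/sqrt(-1 + S))
U(16, 8) + 133*350 = 4/sqrt(-1 + 16) + 133*350 = 4/sqrt(15) + 46550 = 4*(sqrt(15)/15) + 46550 = 4*sqrt(15)/15 + 46550 = 46550 + 4*sqrt(15)/15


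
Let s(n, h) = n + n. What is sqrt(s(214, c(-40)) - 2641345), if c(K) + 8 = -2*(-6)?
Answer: I*sqrt(2640917) ≈ 1625.1*I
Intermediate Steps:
c(K) = 4 (c(K) = -8 - 2*(-6) = -8 + 12 = 4)
s(n, h) = 2*n
sqrt(s(214, c(-40)) - 2641345) = sqrt(2*214 - 2641345) = sqrt(428 - 2641345) = sqrt(-2640917) = I*sqrt(2640917)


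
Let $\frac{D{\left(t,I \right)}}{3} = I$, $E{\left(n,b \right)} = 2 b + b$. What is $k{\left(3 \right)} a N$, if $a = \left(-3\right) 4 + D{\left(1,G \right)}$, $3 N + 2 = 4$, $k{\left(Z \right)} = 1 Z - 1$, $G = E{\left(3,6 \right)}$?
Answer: $56$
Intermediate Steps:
$E{\left(n,b \right)} = 3 b$
$G = 18$ ($G = 3 \cdot 6 = 18$)
$D{\left(t,I \right)} = 3 I$
$k{\left(Z \right)} = -1 + Z$ ($k{\left(Z \right)} = Z - 1 = -1 + Z$)
$N = \frac{2}{3}$ ($N = - \frac{2}{3} + \frac{1}{3} \cdot 4 = - \frac{2}{3} + \frac{4}{3} = \frac{2}{3} \approx 0.66667$)
$a = 42$ ($a = \left(-3\right) 4 + 3 \cdot 18 = -12 + 54 = 42$)
$k{\left(3 \right)} a N = \left(-1 + 3\right) 42 \cdot \frac{2}{3} = 2 \cdot 42 \cdot \frac{2}{3} = 84 \cdot \frac{2}{3} = 56$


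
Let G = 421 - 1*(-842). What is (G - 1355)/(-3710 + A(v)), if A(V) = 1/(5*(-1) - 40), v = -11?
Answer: 4140/166951 ≈ 0.024798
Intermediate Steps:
A(V) = -1/45 (A(V) = 1/(-5 - 40) = 1/(-45) = -1/45)
G = 1263 (G = 421 + 842 = 1263)
(G - 1355)/(-3710 + A(v)) = (1263 - 1355)/(-3710 - 1/45) = -92/(-166951/45) = -92*(-45/166951) = 4140/166951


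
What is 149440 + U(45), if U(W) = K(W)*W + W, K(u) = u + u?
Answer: 153535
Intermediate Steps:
K(u) = 2*u
U(W) = W + 2*W² (U(W) = (2*W)*W + W = 2*W² + W = W + 2*W²)
149440 + U(45) = 149440 + 45*(1 + 2*45) = 149440 + 45*(1 + 90) = 149440 + 45*91 = 149440 + 4095 = 153535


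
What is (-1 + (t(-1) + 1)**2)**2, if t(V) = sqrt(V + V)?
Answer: -4 - 8*I*sqrt(2) ≈ -4.0 - 11.314*I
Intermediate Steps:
t(V) = sqrt(2)*sqrt(V) (t(V) = sqrt(2*V) = sqrt(2)*sqrt(V))
(-1 + (t(-1) + 1)**2)**2 = (-1 + (sqrt(2)*sqrt(-1) + 1)**2)**2 = (-1 + (sqrt(2)*I + 1)**2)**2 = (-1 + (I*sqrt(2) + 1)**2)**2 = (-1 + (1 + I*sqrt(2))**2)**2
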